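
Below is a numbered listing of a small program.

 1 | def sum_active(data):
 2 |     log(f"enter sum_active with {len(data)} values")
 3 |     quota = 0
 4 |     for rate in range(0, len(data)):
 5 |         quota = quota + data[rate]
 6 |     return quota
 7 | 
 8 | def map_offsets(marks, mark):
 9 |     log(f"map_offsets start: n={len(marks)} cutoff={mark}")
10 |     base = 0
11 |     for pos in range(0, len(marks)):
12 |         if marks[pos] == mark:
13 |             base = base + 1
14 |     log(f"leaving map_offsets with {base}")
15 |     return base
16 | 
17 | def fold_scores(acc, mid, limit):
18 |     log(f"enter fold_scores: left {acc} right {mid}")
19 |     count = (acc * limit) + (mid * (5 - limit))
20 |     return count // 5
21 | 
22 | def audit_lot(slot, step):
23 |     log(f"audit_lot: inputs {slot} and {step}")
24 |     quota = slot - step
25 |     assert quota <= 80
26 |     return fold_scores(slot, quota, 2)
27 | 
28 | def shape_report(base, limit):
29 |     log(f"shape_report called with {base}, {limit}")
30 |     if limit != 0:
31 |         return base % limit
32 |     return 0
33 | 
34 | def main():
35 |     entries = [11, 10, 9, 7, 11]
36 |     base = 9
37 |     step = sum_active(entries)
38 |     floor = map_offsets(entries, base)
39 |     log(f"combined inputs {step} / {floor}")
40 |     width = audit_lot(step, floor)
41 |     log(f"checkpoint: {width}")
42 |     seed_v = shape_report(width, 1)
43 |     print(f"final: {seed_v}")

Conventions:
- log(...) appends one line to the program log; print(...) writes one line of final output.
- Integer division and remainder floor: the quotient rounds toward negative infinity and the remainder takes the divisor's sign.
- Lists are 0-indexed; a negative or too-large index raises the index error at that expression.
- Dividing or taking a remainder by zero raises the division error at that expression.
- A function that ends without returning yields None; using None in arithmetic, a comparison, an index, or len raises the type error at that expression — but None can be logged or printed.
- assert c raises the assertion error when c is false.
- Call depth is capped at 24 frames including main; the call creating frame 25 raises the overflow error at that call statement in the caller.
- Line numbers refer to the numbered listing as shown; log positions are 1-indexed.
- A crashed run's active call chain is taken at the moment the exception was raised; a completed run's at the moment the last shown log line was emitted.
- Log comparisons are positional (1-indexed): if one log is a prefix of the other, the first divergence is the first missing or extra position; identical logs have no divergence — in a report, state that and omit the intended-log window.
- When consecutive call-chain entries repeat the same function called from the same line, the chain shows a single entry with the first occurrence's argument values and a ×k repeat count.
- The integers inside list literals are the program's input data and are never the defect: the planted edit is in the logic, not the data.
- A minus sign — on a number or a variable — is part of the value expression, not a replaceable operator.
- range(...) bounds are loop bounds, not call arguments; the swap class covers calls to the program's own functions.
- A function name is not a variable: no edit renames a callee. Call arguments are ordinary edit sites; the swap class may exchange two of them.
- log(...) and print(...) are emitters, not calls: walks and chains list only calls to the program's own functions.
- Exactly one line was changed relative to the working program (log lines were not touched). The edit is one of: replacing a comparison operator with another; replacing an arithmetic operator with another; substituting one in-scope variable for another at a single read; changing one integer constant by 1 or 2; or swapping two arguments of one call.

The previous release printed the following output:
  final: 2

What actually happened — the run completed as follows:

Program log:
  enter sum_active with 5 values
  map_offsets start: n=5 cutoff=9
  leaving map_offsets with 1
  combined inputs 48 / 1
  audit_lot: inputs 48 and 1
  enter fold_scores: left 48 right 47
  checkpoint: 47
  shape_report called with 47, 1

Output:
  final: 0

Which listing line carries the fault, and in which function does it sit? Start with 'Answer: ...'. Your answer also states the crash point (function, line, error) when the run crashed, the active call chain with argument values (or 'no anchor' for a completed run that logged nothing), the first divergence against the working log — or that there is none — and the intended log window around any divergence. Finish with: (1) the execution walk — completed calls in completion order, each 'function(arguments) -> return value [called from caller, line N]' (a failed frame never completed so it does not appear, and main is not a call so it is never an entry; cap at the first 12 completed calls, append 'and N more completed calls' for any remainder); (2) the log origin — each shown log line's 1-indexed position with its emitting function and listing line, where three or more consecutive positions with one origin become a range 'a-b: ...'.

Answer: the defect is in main at line 42.
Key fact: Everything matches until log position 8, which reads 'shape_report called with 47, 1' in place of 'shape_report called with 47, 3'.
Call chain: main -> shape_report(47, 1) (called at line 42).
First divergence: at position 8 the run shows 'shape_report called with 47, 1' where the working version logs 'shape_report called with 47, 3'.
Intended log window:
  6: enter fold_scores: left 48 right 47
  7: checkpoint: 47
  8: shape_report called with 47, 3
Execution walk:
  sum_active([11, 10, 9, 7, 11]) -> 48  [called from main, line 37]
  map_offsets([11, 10, 9, 7, 11], 9) -> 1  [called from main, line 38]
  fold_scores(48, 47, 2) -> 47  [called from audit_lot, line 26]
  audit_lot(48, 1) -> 47  [called from main, line 40]
  shape_report(47, 1) -> 0  [called from main, line 42]
Log line origins:
  1: from sum_active, line 2
  2: from map_offsets, line 9
  3: from map_offsets, line 14
  4: from main, line 39
  5: from audit_lot, line 23
  6: from fold_scores, line 18
  7: from main, line 41
  8: from shape_report, line 29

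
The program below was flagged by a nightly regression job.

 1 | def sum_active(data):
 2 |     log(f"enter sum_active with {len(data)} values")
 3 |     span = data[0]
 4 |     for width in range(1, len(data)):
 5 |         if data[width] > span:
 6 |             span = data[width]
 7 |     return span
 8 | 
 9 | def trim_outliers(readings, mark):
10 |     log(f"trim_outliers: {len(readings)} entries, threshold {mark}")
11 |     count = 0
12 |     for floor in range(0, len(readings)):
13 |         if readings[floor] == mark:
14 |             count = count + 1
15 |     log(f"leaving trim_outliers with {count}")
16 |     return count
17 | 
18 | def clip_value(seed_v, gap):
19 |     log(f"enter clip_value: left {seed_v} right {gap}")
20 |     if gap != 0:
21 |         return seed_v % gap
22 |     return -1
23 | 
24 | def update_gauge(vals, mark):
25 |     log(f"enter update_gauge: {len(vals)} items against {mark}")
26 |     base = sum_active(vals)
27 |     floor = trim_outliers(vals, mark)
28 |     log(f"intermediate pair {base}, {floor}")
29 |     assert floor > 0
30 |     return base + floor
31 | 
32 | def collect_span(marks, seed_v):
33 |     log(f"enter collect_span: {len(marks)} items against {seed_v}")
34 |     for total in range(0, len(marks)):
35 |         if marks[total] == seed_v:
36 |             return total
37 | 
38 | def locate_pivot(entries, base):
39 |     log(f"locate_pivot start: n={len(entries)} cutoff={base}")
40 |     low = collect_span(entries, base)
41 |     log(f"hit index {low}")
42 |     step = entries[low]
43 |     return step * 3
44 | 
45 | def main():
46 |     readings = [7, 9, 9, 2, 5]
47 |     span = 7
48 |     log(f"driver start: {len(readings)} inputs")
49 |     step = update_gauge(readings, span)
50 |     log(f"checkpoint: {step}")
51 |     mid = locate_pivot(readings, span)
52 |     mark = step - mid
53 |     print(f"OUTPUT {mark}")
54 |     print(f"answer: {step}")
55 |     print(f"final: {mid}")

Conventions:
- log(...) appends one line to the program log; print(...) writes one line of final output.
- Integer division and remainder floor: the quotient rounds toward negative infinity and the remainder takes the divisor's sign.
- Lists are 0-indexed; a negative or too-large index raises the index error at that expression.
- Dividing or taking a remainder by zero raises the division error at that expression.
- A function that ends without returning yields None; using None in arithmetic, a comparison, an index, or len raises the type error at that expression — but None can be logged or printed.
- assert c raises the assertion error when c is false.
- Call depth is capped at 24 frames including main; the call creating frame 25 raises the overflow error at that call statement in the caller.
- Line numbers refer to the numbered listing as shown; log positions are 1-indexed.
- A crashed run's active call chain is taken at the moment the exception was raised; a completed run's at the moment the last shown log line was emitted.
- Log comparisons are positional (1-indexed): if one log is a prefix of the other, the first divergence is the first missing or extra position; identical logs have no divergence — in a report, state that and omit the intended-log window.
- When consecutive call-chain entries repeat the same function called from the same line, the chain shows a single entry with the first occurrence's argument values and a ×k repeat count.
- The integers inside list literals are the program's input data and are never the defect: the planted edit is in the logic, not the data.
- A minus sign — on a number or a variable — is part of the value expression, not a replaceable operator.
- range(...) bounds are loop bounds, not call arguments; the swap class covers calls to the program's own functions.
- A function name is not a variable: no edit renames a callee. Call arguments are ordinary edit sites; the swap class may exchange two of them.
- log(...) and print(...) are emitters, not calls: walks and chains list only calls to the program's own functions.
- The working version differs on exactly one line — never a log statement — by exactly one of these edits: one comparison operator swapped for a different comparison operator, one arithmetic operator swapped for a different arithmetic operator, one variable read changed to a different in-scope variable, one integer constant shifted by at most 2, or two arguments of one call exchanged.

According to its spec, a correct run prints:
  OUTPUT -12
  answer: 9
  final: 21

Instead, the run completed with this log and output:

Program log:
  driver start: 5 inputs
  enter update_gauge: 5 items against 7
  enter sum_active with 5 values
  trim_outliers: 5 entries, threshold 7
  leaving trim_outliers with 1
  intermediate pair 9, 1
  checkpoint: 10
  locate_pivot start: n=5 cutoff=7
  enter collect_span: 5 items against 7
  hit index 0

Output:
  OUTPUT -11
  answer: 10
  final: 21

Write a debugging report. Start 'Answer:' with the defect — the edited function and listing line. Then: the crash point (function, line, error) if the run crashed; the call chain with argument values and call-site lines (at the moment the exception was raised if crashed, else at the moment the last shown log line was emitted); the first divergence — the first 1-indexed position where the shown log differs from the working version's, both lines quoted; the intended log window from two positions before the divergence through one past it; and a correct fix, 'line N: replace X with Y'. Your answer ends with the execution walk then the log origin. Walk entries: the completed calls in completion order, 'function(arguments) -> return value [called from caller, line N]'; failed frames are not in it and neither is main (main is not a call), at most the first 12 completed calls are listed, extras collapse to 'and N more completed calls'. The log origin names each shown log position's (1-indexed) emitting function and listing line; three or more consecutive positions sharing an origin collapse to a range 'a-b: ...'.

Answer: the defect is in update_gauge at line 30.
Key fact: At log position 7 the runs split — shown 'checkpoint: 10', but the working version logs 'checkpoint: 9'.
Call chain: main -> locate_pivot([7, 9, 9, 2, 5], 7) (called at line 51).
First divergence: at position 7 the run shows 'checkpoint: 10' where the working version logs 'checkpoint: 9'.
Intended log window:
  5: leaving trim_outliers with 1
  6: intermediate pair 9, 1
  7: checkpoint: 9
  8: locate_pivot start: n=5 cutoff=7
Execution walk:
  sum_active([7, 9, 9, 2, 5]) -> 9  [called from update_gauge, line 26]
  trim_outliers([7, 9, 9, 2, 5], 7) -> 1  [called from update_gauge, line 27]
  update_gauge([7, 9, 9, 2, 5], 7) -> 10  [called from main, line 49]
  collect_span([7, 9, 9, 2, 5], 7) -> 0  [called from locate_pivot, line 40]
  locate_pivot([7, 9, 9, 2, 5], 7) -> 21  [called from main, line 51]
Origin of each log line:
  1: emitted by main (line 48)
  2: emitted by update_gauge (line 25)
  3: emitted by sum_active (line 2)
  4: emitted by trim_outliers (line 10)
  5: emitted by trim_outliers (line 15)
  6: emitted by update_gauge (line 28)
  7: emitted by main (line 50)
  8: emitted by locate_pivot (line 39)
  9: emitted by collect_span (line 33)
  10: emitted by locate_pivot (line 41)
A correct fix: line 30: replace `+` with `//`.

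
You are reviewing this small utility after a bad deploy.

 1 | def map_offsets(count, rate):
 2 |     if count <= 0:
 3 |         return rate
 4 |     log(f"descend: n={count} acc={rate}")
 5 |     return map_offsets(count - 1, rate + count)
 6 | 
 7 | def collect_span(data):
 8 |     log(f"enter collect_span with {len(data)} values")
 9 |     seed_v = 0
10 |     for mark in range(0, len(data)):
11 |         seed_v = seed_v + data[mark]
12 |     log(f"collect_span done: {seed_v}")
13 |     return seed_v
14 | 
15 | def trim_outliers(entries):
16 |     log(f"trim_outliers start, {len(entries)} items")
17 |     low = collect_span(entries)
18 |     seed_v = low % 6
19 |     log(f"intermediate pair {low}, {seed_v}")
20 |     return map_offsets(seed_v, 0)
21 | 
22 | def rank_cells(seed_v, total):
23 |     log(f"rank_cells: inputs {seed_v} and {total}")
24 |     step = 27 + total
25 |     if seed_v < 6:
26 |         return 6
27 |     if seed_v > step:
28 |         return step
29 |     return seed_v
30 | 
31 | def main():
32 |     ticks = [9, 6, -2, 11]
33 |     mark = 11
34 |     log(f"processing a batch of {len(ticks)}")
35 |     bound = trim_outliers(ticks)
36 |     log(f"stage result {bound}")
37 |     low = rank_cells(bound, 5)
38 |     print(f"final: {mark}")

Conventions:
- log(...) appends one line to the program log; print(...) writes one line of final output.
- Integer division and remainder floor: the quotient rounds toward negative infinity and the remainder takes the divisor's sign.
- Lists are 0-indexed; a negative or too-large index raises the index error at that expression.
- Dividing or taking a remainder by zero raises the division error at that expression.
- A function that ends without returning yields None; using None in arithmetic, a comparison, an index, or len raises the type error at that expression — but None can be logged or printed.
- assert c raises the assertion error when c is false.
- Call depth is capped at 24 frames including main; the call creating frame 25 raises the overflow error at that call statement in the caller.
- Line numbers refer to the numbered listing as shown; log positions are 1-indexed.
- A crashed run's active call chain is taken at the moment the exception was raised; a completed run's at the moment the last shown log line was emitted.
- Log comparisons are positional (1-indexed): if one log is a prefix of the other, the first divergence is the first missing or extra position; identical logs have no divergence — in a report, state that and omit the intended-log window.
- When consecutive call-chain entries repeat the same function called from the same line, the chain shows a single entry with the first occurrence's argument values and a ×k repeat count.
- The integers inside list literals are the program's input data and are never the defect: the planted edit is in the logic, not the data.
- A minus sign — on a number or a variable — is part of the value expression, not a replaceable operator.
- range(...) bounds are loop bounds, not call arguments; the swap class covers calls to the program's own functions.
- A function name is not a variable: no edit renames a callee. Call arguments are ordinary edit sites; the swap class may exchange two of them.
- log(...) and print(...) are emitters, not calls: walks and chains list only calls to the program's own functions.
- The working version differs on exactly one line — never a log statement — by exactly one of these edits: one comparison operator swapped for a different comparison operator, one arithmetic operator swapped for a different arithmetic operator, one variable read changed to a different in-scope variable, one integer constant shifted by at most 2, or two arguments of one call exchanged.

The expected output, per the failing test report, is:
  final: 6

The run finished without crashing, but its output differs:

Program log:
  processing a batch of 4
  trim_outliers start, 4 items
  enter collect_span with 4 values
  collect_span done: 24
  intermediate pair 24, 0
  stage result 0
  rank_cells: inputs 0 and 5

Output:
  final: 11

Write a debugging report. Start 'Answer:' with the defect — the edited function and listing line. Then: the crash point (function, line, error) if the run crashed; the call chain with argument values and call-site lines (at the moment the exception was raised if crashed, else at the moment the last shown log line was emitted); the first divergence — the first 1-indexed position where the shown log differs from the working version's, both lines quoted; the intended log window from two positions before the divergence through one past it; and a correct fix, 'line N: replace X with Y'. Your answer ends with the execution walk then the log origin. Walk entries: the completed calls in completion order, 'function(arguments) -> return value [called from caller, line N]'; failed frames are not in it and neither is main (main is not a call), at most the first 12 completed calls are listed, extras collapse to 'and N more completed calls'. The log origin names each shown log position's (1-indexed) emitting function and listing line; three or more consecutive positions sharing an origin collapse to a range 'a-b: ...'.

Answer: the defect is in main at line 38.
Core observation: The two runs log identically and part ways only at the printed values.
Call chain: main -> rank_cells(0, 5) (called at line 37).
First divergence: none; the two logs match at every position.
Execution walk:
  collect_span([9, 6, -2, 11]) -> 24  [called from trim_outliers, line 17]
  map_offsets(0, 0) -> 0  [called from trim_outliers, line 20]
  trim_outliers([9, 6, -2, 11]) -> 0  [called from main, line 35]
  rank_cells(0, 5) -> 6  [called from main, line 37]
Log line origins:
  1: emitted by main (line 34)
  2: emitted by trim_outliers (line 16)
  3: emitted by collect_span (line 8)
  4: emitted by collect_span (line 12)
  5: emitted by trim_outliers (line 19)
  6: emitted by main (line 36)
  7: emitted by rank_cells (line 23)
A correct fix: line 38: replace `mark` with `low`.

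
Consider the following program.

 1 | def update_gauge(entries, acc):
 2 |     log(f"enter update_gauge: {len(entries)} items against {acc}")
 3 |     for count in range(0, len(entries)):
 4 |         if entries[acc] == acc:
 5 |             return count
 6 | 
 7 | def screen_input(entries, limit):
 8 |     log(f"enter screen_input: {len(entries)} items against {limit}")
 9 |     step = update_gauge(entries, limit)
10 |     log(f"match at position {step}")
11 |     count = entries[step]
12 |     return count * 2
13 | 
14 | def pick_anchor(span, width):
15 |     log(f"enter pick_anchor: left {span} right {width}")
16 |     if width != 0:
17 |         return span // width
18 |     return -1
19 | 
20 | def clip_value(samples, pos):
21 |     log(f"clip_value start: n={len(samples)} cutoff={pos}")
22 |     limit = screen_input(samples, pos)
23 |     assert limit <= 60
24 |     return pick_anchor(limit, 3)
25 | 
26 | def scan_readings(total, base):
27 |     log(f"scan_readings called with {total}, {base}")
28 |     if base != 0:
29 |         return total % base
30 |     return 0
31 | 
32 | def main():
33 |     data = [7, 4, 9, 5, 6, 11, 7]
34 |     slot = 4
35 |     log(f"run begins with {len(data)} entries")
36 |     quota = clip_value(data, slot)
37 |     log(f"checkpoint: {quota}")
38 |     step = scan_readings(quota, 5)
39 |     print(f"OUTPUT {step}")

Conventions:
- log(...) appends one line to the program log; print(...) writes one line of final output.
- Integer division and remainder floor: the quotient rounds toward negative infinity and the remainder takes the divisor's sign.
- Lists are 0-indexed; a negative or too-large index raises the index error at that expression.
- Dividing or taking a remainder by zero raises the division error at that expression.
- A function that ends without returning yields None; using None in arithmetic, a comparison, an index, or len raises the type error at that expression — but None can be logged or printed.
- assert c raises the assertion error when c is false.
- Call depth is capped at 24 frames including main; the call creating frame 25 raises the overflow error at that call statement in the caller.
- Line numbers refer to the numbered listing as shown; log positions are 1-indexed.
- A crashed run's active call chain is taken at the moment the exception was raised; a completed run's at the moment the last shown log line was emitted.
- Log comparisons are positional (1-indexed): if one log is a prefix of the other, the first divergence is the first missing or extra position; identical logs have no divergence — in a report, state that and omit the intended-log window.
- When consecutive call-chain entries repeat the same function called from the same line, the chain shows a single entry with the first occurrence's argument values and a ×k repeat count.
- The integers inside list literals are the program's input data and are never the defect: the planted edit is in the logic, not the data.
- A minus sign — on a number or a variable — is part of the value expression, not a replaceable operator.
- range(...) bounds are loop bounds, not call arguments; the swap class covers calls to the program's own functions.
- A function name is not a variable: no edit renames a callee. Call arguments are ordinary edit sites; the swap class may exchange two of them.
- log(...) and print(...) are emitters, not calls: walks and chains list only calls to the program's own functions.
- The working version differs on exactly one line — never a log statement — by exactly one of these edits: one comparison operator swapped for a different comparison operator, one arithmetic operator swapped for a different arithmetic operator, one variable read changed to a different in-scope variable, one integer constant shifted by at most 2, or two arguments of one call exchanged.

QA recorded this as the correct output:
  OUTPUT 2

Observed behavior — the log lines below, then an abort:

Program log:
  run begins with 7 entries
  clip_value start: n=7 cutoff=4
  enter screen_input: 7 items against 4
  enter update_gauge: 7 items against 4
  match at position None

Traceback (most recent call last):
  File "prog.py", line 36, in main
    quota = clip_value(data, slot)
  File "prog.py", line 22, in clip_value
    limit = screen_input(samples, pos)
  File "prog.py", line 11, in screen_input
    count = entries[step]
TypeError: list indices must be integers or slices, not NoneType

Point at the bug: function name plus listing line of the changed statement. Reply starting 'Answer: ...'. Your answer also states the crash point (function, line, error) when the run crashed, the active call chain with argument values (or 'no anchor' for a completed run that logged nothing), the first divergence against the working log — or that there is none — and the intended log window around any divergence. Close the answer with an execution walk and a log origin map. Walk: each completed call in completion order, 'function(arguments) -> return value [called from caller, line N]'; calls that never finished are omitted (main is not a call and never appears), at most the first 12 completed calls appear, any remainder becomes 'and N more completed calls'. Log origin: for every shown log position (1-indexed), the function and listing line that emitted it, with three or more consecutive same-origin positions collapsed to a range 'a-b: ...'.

Answer: the defect is in update_gauge at line 4.
The tell: Position 5 is the first bad log line: 'match at position None' should read 'match at position 1'.
Crash: screen_input, line 11, TypeError.
Call chain: main -> clip_value([7, 4, 9, 5, 6, 11, 7], 4) (called at line 36) -> screen_input([7, 4, 9, 5, 6, 11, 7], 4) (called at line 22).
First divergence: at position 5 the run shows 'match at position None' where the working version logs 'match at position 1'.
Intended log window:
  3: enter screen_input: 7 items against 4
  4: enter update_gauge: 7 items against 4
  5: match at position 1
  6: enter pick_anchor: left 8 right 3
Execution walk:
  update_gauge([7, 4, 9, 5, 6, 11, 7], 4) -> None  [called from screen_input, line 9]
Log origins:
  1 — main, line 35
  2 — clip_value, line 21
  3 — screen_input, line 8
  4 — update_gauge, line 2
  5 — screen_input, line 10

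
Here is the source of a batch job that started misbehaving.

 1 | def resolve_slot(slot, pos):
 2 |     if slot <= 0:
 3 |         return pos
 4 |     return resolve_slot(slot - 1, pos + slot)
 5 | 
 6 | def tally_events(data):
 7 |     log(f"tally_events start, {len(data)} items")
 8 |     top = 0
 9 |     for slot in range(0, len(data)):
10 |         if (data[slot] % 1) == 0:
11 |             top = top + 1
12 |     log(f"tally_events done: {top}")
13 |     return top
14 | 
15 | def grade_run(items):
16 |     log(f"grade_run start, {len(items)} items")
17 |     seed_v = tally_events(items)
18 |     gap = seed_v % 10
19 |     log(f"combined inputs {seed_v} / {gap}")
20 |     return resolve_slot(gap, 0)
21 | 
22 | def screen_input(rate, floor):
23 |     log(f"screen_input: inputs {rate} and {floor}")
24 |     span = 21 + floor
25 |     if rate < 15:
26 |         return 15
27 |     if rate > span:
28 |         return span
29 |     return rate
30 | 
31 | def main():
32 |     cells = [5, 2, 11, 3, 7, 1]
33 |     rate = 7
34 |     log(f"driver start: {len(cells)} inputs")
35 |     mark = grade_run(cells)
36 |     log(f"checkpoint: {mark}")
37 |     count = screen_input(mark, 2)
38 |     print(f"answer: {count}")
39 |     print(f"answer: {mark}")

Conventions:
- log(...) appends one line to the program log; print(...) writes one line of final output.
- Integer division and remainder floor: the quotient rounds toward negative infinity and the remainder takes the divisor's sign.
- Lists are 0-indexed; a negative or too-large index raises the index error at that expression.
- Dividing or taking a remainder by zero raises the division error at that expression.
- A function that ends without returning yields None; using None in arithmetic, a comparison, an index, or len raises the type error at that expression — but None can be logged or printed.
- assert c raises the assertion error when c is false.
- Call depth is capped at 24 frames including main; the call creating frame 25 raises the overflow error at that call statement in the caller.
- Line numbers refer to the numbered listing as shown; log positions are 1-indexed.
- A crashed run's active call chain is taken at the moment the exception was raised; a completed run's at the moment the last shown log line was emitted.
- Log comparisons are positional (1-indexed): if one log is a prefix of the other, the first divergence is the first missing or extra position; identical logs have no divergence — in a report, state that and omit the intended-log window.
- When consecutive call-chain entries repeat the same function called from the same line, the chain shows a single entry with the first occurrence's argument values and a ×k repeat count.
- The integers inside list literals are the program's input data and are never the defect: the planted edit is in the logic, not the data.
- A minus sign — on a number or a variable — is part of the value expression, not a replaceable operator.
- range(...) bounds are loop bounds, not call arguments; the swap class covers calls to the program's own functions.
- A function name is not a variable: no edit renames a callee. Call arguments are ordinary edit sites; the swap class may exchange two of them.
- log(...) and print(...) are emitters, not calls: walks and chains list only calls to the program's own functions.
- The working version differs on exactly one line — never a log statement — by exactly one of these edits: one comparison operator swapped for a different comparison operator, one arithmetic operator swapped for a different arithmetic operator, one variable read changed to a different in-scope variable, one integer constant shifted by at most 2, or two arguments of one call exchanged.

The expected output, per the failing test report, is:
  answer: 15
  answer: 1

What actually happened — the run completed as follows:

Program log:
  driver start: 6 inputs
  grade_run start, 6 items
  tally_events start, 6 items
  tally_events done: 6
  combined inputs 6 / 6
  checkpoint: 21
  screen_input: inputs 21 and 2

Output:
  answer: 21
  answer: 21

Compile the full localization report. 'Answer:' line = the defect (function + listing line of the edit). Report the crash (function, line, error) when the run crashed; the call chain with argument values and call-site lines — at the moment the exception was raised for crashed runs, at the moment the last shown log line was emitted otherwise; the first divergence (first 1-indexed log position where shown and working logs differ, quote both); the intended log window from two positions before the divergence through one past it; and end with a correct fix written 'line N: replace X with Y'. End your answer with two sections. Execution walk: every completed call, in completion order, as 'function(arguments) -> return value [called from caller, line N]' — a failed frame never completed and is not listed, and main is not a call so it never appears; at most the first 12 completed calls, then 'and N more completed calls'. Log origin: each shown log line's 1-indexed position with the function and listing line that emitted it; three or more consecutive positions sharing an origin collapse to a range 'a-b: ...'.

Answer: the defect is in tally_events at line 10.
Key fact: At log position 4 the runs split — shown 'tally_events done: 6', but the working version logs 'tally_events done: 1'.
Call chain: main -> screen_input(21, 2) (called at line 37).
First divergence: position 4; shown 'tally_events done: 6' vs intended 'tally_events done: 1'.
Intended log window:
  2: grade_run start, 6 items
  3: tally_events start, 6 items
  4: tally_events done: 1
  5: combined inputs 1 / 1
Execution walk:
  tally_events([5, 2, 11, 3, 7, 1]) -> 6  [called from grade_run, line 17]
  resolve_slot(0, 21) -> 21  [called from resolve_slot, line 4]
  resolve_slot(1, 20) -> 21  [called from resolve_slot, line 4]
  resolve_slot(2, 18) -> 21  [called from resolve_slot, line 4]
  resolve_slot(3, 15) -> 21  [called from resolve_slot, line 4]
  resolve_slot(4, 11) -> 21  [called from resolve_slot, line 4]
  resolve_slot(5, 6) -> 21  [called from resolve_slot, line 4]
  resolve_slot(6, 0) -> 21  [called from grade_run, line 20]
  grade_run([5, 2, 11, 3, 7, 1]) -> 21  [called from main, line 35]
  screen_input(21, 2) -> 21  [called from main, line 37]
Log origins:
  1 — main, line 34
  2 — grade_run, line 16
  3 — tally_events, line 7
  4 — tally_events, line 12
  5 — grade_run, line 19
  6 — main, line 36
  7 — screen_input, line 23
A correct fix: line 10: replace `1` with `2`.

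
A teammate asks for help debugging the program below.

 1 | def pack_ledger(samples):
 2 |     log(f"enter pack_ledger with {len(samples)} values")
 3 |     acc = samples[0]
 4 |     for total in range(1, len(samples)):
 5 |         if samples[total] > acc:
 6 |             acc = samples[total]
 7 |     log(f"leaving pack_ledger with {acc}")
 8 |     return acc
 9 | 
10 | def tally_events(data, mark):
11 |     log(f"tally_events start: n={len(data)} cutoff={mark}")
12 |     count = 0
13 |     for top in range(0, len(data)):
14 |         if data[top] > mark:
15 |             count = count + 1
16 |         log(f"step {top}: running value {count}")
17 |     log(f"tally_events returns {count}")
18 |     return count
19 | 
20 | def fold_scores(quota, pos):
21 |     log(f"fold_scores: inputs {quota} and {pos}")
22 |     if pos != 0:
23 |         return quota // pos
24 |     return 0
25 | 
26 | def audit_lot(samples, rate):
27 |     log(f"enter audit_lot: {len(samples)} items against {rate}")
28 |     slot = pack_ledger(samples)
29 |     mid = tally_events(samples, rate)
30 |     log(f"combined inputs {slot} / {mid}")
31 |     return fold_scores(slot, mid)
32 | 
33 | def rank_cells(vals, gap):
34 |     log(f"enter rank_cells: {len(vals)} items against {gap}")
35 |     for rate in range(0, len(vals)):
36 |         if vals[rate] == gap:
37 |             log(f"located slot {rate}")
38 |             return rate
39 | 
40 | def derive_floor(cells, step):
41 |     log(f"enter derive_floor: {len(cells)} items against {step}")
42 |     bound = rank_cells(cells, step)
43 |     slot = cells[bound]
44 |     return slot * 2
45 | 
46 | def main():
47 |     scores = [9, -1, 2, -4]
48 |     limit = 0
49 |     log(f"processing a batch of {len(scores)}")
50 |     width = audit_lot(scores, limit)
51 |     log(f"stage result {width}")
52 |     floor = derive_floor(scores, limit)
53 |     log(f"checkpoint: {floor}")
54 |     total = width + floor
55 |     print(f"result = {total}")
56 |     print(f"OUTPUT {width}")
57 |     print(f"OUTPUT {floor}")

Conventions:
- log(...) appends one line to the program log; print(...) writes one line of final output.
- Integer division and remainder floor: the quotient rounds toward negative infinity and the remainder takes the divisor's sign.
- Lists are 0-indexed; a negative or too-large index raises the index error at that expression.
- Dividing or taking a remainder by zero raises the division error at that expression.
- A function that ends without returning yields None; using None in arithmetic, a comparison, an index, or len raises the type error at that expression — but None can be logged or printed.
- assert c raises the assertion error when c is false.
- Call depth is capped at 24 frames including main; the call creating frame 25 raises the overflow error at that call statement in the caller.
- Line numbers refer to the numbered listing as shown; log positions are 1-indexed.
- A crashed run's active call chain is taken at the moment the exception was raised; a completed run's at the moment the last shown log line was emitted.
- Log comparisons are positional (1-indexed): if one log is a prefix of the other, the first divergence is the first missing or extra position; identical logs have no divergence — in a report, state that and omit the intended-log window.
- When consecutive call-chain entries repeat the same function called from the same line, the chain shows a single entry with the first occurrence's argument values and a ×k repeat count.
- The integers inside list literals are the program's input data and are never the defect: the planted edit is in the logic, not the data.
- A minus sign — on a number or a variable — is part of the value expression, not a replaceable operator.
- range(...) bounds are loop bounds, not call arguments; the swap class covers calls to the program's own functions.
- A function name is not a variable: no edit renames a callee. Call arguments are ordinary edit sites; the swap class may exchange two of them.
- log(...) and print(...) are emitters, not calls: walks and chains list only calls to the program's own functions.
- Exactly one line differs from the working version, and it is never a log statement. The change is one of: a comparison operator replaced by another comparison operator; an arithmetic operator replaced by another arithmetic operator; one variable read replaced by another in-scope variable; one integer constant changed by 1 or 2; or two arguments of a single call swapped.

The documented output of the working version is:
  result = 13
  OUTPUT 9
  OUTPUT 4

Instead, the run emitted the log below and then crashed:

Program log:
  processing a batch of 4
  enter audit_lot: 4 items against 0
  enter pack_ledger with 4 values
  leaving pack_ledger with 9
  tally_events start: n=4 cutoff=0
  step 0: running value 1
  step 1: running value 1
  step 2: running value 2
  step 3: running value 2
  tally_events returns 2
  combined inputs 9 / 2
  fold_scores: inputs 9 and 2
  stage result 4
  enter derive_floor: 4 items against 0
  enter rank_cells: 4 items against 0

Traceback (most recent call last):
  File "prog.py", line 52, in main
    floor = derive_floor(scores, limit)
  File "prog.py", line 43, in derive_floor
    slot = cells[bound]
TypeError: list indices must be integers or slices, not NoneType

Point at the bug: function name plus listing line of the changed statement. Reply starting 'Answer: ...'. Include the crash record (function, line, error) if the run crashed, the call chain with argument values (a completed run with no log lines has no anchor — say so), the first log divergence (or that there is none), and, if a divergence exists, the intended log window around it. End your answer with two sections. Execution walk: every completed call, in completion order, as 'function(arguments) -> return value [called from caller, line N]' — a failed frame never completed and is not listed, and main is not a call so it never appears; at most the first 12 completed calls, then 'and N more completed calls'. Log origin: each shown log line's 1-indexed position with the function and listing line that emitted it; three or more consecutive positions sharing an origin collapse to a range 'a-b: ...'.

Answer: the defect is in main at line 48.
Key observation: Everything matches until log position 2, which reads 'enter audit_lot: 4 items against 0' in place of 'enter audit_lot: 4 items against 2'.
Crash: derive_floor, line 43, TypeError.
Call chain: main -> derive_floor([9, -1, 2, -4], 0) (called at line 52).
First divergence: position 2 — the shown line 'enter audit_lot: 4 items against 0' should read 'enter audit_lot: 4 items against 2'.
Intended log window:
  1: processing a batch of 4
  2: enter audit_lot: 4 items against 2
  3: enter pack_ledger with 4 values
Execution walk:
  pack_ledger([9, -1, 2, -4]) -> 9  [called from audit_lot, line 28]
  tally_events([9, -1, 2, -4], 0) -> 2  [called from audit_lot, line 29]
  fold_scores(9, 2) -> 4  [called from audit_lot, line 31]
  audit_lot([9, -1, 2, -4], 0) -> 4  [called from main, line 50]
  rank_cells([9, -1, 2, -4], 0) -> None  [called from derive_floor, line 42]
Log line origins:
  1 — main, line 49
  2 — audit_lot, line 27
  3 — pack_ledger, line 2
  4 — pack_ledger, line 7
  5 — tally_events, line 11
  6-9 — tally_events, line 16
  10 — tally_events, line 17
  11 — audit_lot, line 30
  12 — fold_scores, line 21
  13 — main, line 51
  14 — derive_floor, line 41
  15 — rank_cells, line 34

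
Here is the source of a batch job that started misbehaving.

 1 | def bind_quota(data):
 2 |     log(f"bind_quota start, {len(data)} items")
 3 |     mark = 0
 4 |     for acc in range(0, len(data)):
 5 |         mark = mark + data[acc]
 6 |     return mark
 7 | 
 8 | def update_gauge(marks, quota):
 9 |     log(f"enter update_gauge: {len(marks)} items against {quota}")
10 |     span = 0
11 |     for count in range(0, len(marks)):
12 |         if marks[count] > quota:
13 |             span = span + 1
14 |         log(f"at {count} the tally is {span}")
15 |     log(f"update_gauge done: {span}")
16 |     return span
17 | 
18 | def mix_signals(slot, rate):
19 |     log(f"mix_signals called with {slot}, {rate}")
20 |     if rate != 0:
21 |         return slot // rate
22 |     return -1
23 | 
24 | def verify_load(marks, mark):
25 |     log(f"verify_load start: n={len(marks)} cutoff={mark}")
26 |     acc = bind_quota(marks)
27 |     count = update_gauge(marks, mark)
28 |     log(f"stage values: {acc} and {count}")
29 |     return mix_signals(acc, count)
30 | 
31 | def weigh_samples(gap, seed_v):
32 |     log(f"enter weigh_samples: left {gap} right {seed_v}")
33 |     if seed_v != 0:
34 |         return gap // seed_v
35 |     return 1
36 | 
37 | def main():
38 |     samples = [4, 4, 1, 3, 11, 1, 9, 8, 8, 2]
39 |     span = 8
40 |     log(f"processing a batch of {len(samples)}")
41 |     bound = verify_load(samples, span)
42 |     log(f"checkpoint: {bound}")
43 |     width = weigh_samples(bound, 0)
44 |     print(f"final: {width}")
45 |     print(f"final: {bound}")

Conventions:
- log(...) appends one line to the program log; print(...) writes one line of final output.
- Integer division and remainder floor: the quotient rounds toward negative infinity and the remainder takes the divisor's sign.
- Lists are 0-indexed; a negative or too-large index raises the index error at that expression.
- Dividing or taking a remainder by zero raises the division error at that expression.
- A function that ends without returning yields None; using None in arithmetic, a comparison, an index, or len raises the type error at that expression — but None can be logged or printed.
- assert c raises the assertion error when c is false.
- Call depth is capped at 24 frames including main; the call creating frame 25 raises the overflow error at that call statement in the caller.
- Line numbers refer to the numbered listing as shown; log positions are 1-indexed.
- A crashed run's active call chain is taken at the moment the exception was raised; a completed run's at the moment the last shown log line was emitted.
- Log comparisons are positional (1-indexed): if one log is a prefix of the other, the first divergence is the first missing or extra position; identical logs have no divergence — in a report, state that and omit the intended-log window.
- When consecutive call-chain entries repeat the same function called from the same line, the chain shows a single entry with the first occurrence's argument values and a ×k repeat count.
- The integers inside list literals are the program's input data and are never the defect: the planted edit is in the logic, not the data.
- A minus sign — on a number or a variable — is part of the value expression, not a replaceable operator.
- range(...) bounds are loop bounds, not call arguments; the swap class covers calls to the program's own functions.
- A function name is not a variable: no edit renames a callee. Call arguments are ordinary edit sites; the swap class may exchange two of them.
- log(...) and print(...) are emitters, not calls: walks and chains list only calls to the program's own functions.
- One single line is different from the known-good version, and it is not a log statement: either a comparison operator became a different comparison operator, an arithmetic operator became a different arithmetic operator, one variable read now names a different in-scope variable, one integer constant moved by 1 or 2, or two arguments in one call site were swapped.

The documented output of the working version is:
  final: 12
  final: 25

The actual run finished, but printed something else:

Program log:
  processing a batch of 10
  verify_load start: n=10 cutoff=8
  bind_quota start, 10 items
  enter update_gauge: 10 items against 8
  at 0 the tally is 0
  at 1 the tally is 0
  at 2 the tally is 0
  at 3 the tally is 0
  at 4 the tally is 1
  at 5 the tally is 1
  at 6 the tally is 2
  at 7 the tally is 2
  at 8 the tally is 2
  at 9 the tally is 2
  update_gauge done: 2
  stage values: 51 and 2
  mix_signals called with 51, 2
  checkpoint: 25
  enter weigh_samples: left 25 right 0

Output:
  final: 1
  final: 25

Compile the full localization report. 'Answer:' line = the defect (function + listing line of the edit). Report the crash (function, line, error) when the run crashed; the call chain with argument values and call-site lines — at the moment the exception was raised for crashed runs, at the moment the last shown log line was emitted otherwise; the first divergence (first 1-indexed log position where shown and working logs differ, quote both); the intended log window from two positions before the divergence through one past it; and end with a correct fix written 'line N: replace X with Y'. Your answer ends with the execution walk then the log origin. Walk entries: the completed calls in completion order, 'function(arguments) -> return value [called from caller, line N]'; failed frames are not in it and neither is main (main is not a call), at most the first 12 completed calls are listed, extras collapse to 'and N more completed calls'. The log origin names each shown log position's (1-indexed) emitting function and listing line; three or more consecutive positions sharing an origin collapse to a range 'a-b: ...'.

Answer: the defect is in main at line 43.
The tell: Everything matches until log position 19, which reads 'enter weigh_samples: left 25 right 0' in place of 'enter weigh_samples: left 25 right 2'.
Call chain: main -> weigh_samples(25, 0) (called at line 43).
First divergence: at position 19 the run shows 'enter weigh_samples: left 25 right 0' where the working version logs 'enter weigh_samples: left 25 right 2'.
Intended log window:
  17: mix_signals called with 51, 2
  18: checkpoint: 25
  19: enter weigh_samples: left 25 right 2
Execution walk:
  bind_quota([4, 4, 1, 3, 11, 1, 9, 8, 8, 2]) -> 51  [called from verify_load, line 26]
  update_gauge([4, 4, 1, 3, 11, 1, 9, 8, 8, 2], 8) -> 2  [called from verify_load, line 27]
  mix_signals(51, 2) -> 25  [called from verify_load, line 29]
  verify_load([4, 4, 1, 3, 11, 1, 9, 8, 8, 2], 8) -> 25  [called from main, line 41]
  weigh_samples(25, 0) -> 1  [called from main, line 43]
Log line origins:
  1: from main, line 40
  2: from verify_load, line 25
  3: from bind_quota, line 2
  4: from update_gauge, line 9
  5-14: from update_gauge, line 14
  15: from update_gauge, line 15
  16: from verify_load, line 28
  17: from mix_signals, line 19
  18: from main, line 42
  19: from weigh_samples, line 32
A correct fix: line 43: replace `0` with `2`.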